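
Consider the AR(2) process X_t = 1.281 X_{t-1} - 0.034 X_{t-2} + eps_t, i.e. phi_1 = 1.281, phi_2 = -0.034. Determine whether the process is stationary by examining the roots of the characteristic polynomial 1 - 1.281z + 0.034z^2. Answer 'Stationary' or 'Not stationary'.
\text{Not stationary}

The AR(p) characteristic polynomial is P(z) = 1 - 1.281z + 0.034z^2.
Stationarity requires all roots to lie outside the unit circle, i.e. |z| > 1 for every root.
Set 1 + (-1.281) z + (0.034) z^2 = 0, i.e. a z^2 + b z + c = 0 with a = 0.034, b = -1.281, c = 1.
Discriminant D = b^2 - 4ac = (-1.281)^2 - 4*(0.034)*1 = 1.640961 - (0.136) = 1.504961.
D >= 0, so the roots are real: z = (-b +/- sqrt(D)) / (2a) = (1.281 +/- 1.226769) / (0.068).
  z_1 = (1.281 + 1.226769) / (0.068) = 36.8789,   |z_1| = 36.8789.
  z_2 = (1.281 - 1.226769) / (0.068) = 0.7975,   |z_2| = 0.7975.
Moduli of all roots: 36.8789, 0.7975.
All moduli strictly greater than 1? No.
Verdict: Not stationary.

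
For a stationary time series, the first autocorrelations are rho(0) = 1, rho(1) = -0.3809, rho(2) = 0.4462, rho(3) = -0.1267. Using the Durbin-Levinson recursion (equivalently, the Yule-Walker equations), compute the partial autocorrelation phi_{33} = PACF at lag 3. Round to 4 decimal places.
\phi_{33} = 0.1570

The PACF at lag k is phi_{kk}, the last component of the solution
to the Yule-Walker system G_k phi = r_k where
  (G_k)_{ij} = rho(|i - j|), (r_k)_i = rho(i), i,j = 1..k.
Equivalently, Durbin-Levinson gives phi_{kk} iteratively:
  phi_{11} = rho(1)
  phi_{kk} = [rho(k) - sum_{j=1..k-1} phi_{k-1,j} rho(k-j)]
            / [1 - sum_{j=1..k-1} phi_{k-1,j} rho(j)],
  phi_{k,j} = phi_{k-1,j} - phi_{kk} phi_{k-1,k-j},  j = 1..k-1.
Step k = 1:
  phi_11 = rho(1) = -0.3809.
Step k = 2:
  phi_22 = [rho(2) - phi_11 rho(1)] / [1 - phi_11 rho(1)] = [0.4462 - (-0.3809)(-0.3809)] / [1 - (-0.3809)(-0.3809)]
         = 0.30111519 / 0.85491519 = 0.352216.
  Update: phi_21 = phi_11 - phi_22 phi_11 = -0.3809 - (0.352216)(-0.3809) = -0.246741.
Step k = 3:
  phi_33 = [rho(3) - phi_21 rho(2) - phi_22 rho(1)] / [1 - phi_21 rho(1) - phi_22 rho(2)]
    numerator   = -0.1267 - (-0.246741)(0.4462) - (0.352216)(-0.3809) = 0.11755497
    denominator = 1 - (-0.246741)(-0.3809) - (0.352216)(0.4462) = 0.74885747
  phi_33 = 0.11755497 / 0.74885747 = 0.157.
Therefore phi_{33} = 0.1570.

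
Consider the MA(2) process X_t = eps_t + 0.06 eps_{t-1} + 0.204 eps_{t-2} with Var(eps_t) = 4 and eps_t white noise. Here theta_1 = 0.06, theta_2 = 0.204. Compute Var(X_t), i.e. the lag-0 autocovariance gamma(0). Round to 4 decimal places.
\gamma(0) = 4.1809

For an MA(q) process X_t = eps_t + sum_i theta_i eps_{t-i} with
Var(eps_t) = sigma^2, the variance is
  gamma(0) = sigma^2 * (1 + sum_i theta_i^2).
  sum_i theta_i^2 = (0.06)^2 + (0.204)^2 = 0.0036 + 0.041616 = 0.045216.
  gamma(0) = 4 * (1 + 0.045216) = 4 * 1.045216 = 4.180864, which rounds to 4.1809.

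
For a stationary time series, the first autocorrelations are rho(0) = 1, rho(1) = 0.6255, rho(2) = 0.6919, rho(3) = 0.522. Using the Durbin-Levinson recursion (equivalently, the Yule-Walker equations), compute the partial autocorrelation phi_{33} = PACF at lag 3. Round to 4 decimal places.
\phi_{33} = -0.0130

The PACF at lag k is phi_{kk}, the last component of the solution
to the Yule-Walker system G_k phi = r_k where
  (G_k)_{ij} = rho(|i - j|), (r_k)_i = rho(i), i,j = 1..k.
Equivalently, Durbin-Levinson gives phi_{kk} iteratively:
  phi_{11} = rho(1)
  phi_{kk} = [rho(k) - sum_{j=1..k-1} phi_{k-1,j} rho(k-j)]
            / [1 - sum_{j=1..k-1} phi_{k-1,j} rho(j)],
  phi_{k,j} = phi_{k-1,j} - phi_{kk} phi_{k-1,k-j},  j = 1..k-1.
Step k = 1:
  phi_11 = rho(1) = 0.6255.
Step k = 2:
  phi_22 = [rho(2) - phi_11 rho(1)] / [1 - phi_11 rho(1)] = [0.6919 - (0.6255)(0.6255)] / [1 - (0.6255)(0.6255)]
         = 0.30064975 / 0.60874975 = 0.493881.
  Update: phi_21 = phi_11 - phi_22 phi_11 = 0.6255 - (0.493881)(0.6255) = 0.316578.
Step k = 3:
  phi_33 = [rho(3) - phi_21 rho(2) - phi_22 rho(1)] / [1 - phi_21 rho(1) - phi_22 rho(2)]
    numerator   = 0.522 - (0.316578)(0.6919) - (0.493881)(0.6255) = -0.00596243
    denominator = 1 - (0.316578)(0.6255) - (0.493881)(0.6919) = 0.46026464
  phi_33 = -0.00596243 / 0.46026464 = -0.013.
Therefore phi_{33} = -0.0130.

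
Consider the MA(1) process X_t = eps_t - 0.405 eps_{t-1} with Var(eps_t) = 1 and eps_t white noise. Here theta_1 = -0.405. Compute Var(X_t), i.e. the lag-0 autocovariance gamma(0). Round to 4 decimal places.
\gamma(0) = 1.1640

For an MA(q) process X_t = eps_t + sum_i theta_i eps_{t-i} with
Var(eps_t) = sigma^2, the variance is
  gamma(0) = sigma^2 * (1 + sum_i theta_i^2).
  sum_i theta_i^2 = (-0.405)^2 = 0.164025.
  gamma(0) = 1 * (1 + 0.164025) = 1 * 1.164025 = 1.164025, which rounds to 1.1640.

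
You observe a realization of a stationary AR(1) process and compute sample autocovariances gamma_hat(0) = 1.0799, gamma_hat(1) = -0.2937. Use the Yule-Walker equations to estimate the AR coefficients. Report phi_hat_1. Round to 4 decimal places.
\hat\phi_{1} = -0.2720

The Yule-Walker equations for an AR(p) process read, in matrix form,
  Gamma_p phi = r_p,   with   (Gamma_p)_{ij} = gamma(|i - j|),
                       (r_p)_i = gamma(i),   i,j = 1..p.
Substitute the sample gammas (Toeplitz matrix and right-hand side of size 1):
  Gamma_p = [[1.0799]]
  r_p     = [-0.2937]
With p = 1 this is the single equation gamma(0) phi_1 = gamma(1):
  phi_hat_1 = gamma(1) / gamma(0) = -0.2937 / 1.0799 = -0.2720.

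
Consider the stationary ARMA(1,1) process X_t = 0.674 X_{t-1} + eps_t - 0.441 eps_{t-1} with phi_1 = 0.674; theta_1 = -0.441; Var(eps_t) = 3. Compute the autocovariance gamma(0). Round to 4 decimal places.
\gamma(0) = 3.2984

Multiply the model equation by X_{t-k} and take expectations. With theta_0 = psi_0 = 1 and psi_j the MA(infinity) weights, this gives
  gamma(k) - sum_i phi_i gamma(k-i) = c_k,
  c_k = sigma^2 * sum_{j=k..q} theta_j psi_{j-k}   (c_k = 0 for k > q),
using gamma(-m) = gamma(m).
psi-weights needed (psi_j = theta_j + sum_i phi_i psi_{j-i}):
  psi_1 = theta_1 + phi_1 = -0.441 + (0.674) = 0.233
Right-hand sides:
  c_0 = sigma^2 (1 + theta_1 psi_1) = 3 * (1 + (-0.441)(0.233)) = 3 * 0.897247 = 2.691741
  c_1 = sigma^2 theta_1 = 3 * (-0.441) = -1.323
  c_2 = 0
Equations for k = 0 and k = 1 (AR order 1):
  gamma(0) = phi_1 gamma(1) + c_0
  gamma(1) = phi_1 gamma(0) + c_1
Substituting the second into the first: gamma(0) (1 - phi_1^2) = c_0 + phi_1 c_1, so
  gamma(0) = (c_0 + phi_1 c_1) / (1 - phi_1^2) = (2.691741 + (0.674)(-1.323)) / (1 - (0.674)^2) = 1.800039 / 0.545724 = 3.298442.
Therefore gamma(0) = 3.2984 (to 4 decimal places).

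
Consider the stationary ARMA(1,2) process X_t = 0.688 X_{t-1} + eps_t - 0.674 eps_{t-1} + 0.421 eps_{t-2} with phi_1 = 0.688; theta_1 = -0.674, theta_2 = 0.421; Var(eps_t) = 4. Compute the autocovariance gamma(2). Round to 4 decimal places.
\gamma(2) = 2.4058

Multiply the model equation by X_{t-k} and take expectations. With theta_0 = psi_0 = 1 and psi_j the MA(infinity) weights, this gives
  gamma(k) - sum_i phi_i gamma(k-i) = c_k,
  c_k = sigma^2 * sum_{j=k..q} theta_j psi_{j-k}   (c_k = 0 for k > q),
using gamma(-m) = gamma(m).
psi-weights needed (psi_j = theta_j + sum_i phi_i psi_{j-i}):
  psi_1 = theta_1 + phi_1 = -0.674 + (0.688) = 0.014
  psi_2 = theta_2 + phi_1 psi_1 = 0.421 + (0.688)(0.014) = 0.430632
Right-hand sides:
  c_0 = sigma^2 (1 + theta_1 psi_1 + theta_2 psi_2) = 4 * (1 + (-0.674)(0.014) + (0.421)(0.430632)) = 4 * 1.17186 = 4.68744
  c_1 = sigma^2 (theta_1 + theta_2 psi_1) = 4 * (-0.674 + (0.421)(0.014)) = -2.672424
  c_2 = sigma^2 theta_2 = 4 * (0.421) = 1.684
Equations for k = 0 and k = 1 (AR order 1):
  gamma(0) = phi_1 gamma(1) + c_0
  gamma(1) = phi_1 gamma(0) + c_1
Substituting the second into the first: gamma(0) (1 - phi_1^2) = c_0 + phi_1 c_1, so
  gamma(0) = (c_0 + phi_1 c_1) / (1 - phi_1^2) = (4.68744 + (0.688)(-2.672424)) / (1 - (0.688)^2) = 2.848813 / 0.526656 = 5.409247.
  gamma(1) = phi_1 gamma(0) + c_1 = (0.688)(5.409247) + (-2.672424) = 1.049138.
For k = 2: gamma(2) = phi_1 gamma(1) + c_2
  = (0.688)(1.049138) + (1.684) = 2.405807.
Therefore gamma(2) = 2.4058 (to 4 decimal places).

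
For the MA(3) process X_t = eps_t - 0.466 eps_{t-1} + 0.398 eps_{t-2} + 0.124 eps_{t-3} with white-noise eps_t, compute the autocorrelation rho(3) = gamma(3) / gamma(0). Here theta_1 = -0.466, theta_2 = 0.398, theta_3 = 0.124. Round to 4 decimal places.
\rho(3) = 0.0891

For an MA(q) process with theta_0 = 1, the autocovariance is
  gamma(k) = sigma^2 * sum_{i=0..q-k} theta_i * theta_{i+k},
and rho(k) = gamma(k) / gamma(0). Sigma^2 cancels.
  numerator   = (1)*(0.124) = 0.124.
  denominator = (1)^2 + (-0.466)^2 + (0.398)^2 + (0.124)^2 = 1.390936.
  rho(3) = 0.124 / 1.390936 = 0.0891.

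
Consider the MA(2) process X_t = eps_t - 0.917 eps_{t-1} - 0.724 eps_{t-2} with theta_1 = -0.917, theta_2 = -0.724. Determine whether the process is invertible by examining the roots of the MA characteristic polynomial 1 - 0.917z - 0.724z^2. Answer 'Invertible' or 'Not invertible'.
\text{Not invertible}

The MA(q) characteristic polynomial is P(z) = 1 - 0.917z - 0.724z^2.
Invertibility requires all roots to lie outside the unit circle, i.e. |z| > 1 for every root.
Set 1 + (-0.917) z + (-0.724) z^2 = 0, i.e. a z^2 + b z + c = 0 with a = -0.724, b = -0.917, c = 1.
Discriminant D = b^2 - 4ac = (-0.917)^2 - 4*(-0.724)*1 = 0.840889 - (-2.896) = 3.736889.
D >= 0, so the roots are real: z = (-b +/- sqrt(D)) / (2a) = (0.917 +/- 1.933103) / (-1.448).
  z_1 = (0.917 + 1.933103) / (-1.448) = -1.9683,   |z_1| = 1.9683.
  z_2 = (0.917 - 1.933103) / (-1.448) = 0.7017,   |z_2| = 0.7017.
Moduli of all roots: 1.9683, 0.7017.
All moduli strictly greater than 1? No.
Verdict: Not invertible.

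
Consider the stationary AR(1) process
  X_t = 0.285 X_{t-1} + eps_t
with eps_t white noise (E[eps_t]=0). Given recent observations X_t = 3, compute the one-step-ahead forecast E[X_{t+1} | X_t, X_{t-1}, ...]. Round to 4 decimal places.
E[X_{t+1} \mid \mathcal F_t] = 0.8550

For an AR(p) model X_t = c + sum_i phi_i X_{t-i} + eps_t, the
one-step-ahead conditional mean is
  E[X_{t+1} | X_t, ...] = c + sum_i phi_i X_{t+1-i}.
Substitute known values:
  E[X_{t+1} | ...] = (0.285) * (3)
                   = 0.8550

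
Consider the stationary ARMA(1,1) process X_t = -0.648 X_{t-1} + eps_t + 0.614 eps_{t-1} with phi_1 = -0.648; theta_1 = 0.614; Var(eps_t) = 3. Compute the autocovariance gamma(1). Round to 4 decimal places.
\gamma(1) = -0.1059

Multiply the model equation by X_{t-k} and take expectations. With theta_0 = psi_0 = 1 and psi_j the MA(infinity) weights, this gives
  gamma(k) - sum_i phi_i gamma(k-i) = c_k,
  c_k = sigma^2 * sum_{j=k..q} theta_j psi_{j-k}   (c_k = 0 for k > q),
using gamma(-m) = gamma(m).
psi-weights needed (psi_j = theta_j + sum_i phi_i psi_{j-i}):
  psi_1 = theta_1 + phi_1 = 0.614 + (-0.648) = -0.034
Right-hand sides:
  c_0 = sigma^2 (1 + theta_1 psi_1) = 3 * (1 + (0.614)(-0.034)) = 3 * 0.979124 = 2.937372
  c_1 = sigma^2 theta_1 = 3 * (0.614) = 1.842
  c_2 = 0
Equations for k = 0 and k = 1 (AR order 1):
  gamma(0) = phi_1 gamma(1) + c_0
  gamma(1) = phi_1 gamma(0) + c_1
Substituting the second into the first: gamma(0) (1 - phi_1^2) = c_0 + phi_1 c_1, so
  gamma(0) = (c_0 + phi_1 c_1) / (1 - phi_1^2) = (2.937372 + (-0.648)(1.842)) / (1 - (-0.648)^2) = 1.743756 / 0.580096 = 3.005978.
  gamma(1) = phi_1 gamma(0) + c_1 = (-0.648)(3.005978) + (1.842) = -0.105874.
Therefore gamma(1) = -0.1059 (to 4 decimal places).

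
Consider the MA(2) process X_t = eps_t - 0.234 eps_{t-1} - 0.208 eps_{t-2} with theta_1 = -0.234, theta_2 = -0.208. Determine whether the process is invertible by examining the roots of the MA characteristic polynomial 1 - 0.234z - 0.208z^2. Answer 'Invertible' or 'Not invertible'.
\text{Invertible}

The MA(q) characteristic polynomial is P(z) = 1 - 0.234z - 0.208z^2.
Invertibility requires all roots to lie outside the unit circle, i.e. |z| > 1 for every root.
Set 1 + (-0.234) z + (-0.208) z^2 = 0, i.e. a z^2 + b z + c = 0 with a = -0.208, b = -0.234, c = 1.
Discriminant D = b^2 - 4ac = (-0.234)^2 - 4*(-0.208)*1 = 0.054756 - (-0.832) = 0.886756.
D >= 0, so the roots are real: z = (-b +/- sqrt(D)) / (2a) = (0.234 +/- 0.941677) / (-0.416).
  z_1 = (0.234 + 0.941677) / (-0.416) = -2.8261,   |z_1| = 2.8261.
  z_2 = (0.234 - 0.941677) / (-0.416) = 1.7011,   |z_2| = 1.7011.
Moduli of all roots: 2.8261, 1.7011.
All moduli strictly greater than 1? Yes.
Verdict: Invertible.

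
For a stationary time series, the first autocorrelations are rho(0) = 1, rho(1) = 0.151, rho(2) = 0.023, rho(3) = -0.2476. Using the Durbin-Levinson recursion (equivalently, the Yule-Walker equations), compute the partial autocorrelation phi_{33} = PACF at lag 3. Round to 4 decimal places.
\phi_{33} = -0.2570

The PACF at lag k is phi_{kk}, the last component of the solution
to the Yule-Walker system G_k phi = r_k where
  (G_k)_{ij} = rho(|i - j|), (r_k)_i = rho(i), i,j = 1..k.
Equivalently, Durbin-Levinson gives phi_{kk} iteratively:
  phi_{11} = rho(1)
  phi_{kk} = [rho(k) - sum_{j=1..k-1} phi_{k-1,j} rho(k-j)]
            / [1 - sum_{j=1..k-1} phi_{k-1,j} rho(j)],
  phi_{k,j} = phi_{k-1,j} - phi_{kk} phi_{k-1,k-j},  j = 1..k-1.
Step k = 1:
  phi_11 = rho(1) = 0.151.
Step k = 2:
  phi_22 = [rho(2) - phi_11 rho(1)] / [1 - phi_11 rho(1)] = [0.023 - (0.151)(0.151)] / [1 - (0.151)(0.151)]
         = 0.000199 / 0.977199 = 0.000204.
  Update: phi_21 = phi_11 - phi_22 phi_11 = 0.151 - (0.000204)(0.151) = 0.150969.
Step k = 3:
  phi_33 = [rho(3) - phi_21 rho(2) - phi_22 rho(1)] / [1 - phi_21 rho(1) - phi_22 rho(2)]
    numerator   = -0.2476 - (0.150969)(0.023) - (0.000204)(0.151) = -0.25110304
    denominator = 1 - (0.150969)(0.151) - (0.000204)(0.023) = 0.97719896
  phi_33 = -0.25110304 / 0.97719896 = -0.257.
Therefore phi_{33} = -0.2570.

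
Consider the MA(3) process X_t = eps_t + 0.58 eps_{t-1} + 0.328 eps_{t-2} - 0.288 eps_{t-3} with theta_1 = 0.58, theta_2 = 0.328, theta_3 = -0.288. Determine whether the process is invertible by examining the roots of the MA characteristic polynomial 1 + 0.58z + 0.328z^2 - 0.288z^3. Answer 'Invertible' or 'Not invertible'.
\text{Invertible}

The MA(q) characteristic polynomial is P(z) = 1 + 0.58z + 0.328z^2 - 0.288z^3.
Invertibility requires all roots to lie outside the unit circle, i.e. |z| > 1 for every root.
Degree 3: look for a simple real root z0 first, then factor out (1 - z/z0) and solve the remaining quadratic.
Testing z0 = 2.5: P(2.5) = 1 + (0.58)(2.5) + (0.328)(2.5)^2 + (-0.288)(2.5)^3
  = 1 + (1.45) + (2.05) + (-4.5) = 0.  So z_0 = 2.5 is a root, |z_0| = 2.5.
Divide out the factor (1 - 0.4 z) = (1 - z/z0) (since 1/z0 = 0.4):
  P(z) = (1 - 0.4 z)(1 + (0.98) z + (0.72) z^2)
  [check: z-coef 0.98 - (0.4) = 0.58; z^2-coef 0.72 - (0.4)(0.98) = 0.328; z^3-coef -(0.4)(0.72) = -0.288.]
Remaining roots from the quadratic factor 1 + (0.98) z + (0.72) z^2:
  Set 1 + (0.98) z + (0.72) z^2 = 0, i.e. a z^2 + b z + c = 0 with a = 0.72, b = 0.98, c = 1.
  Discriminant D = b^2 - 4ac = (0.98)^2 - 4*(0.72)*1 = 0.9604 - (2.88) = -1.9196.
  D < 0, so the roots are the complex-conjugate pair z = (-b +/- i sqrt(-D)) / (2a) = -0.6806 +/- 0.9622i.
  For a conjugate pair |z|^2 = z * conj(z) = (product of roots) = c/a = 1/(0.72) = 1.388889, so |z| = sqrt(1.388889) = 1.1785 for both roots.
Moduli of all roots: 2.5000, 1.1785, 1.1785.
All moduli strictly greater than 1? Yes.
Verdict: Invertible.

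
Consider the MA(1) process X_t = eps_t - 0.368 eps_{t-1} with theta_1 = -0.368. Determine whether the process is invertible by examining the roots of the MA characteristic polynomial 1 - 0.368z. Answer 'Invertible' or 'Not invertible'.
\text{Invertible}

The MA(q) characteristic polynomial is P(z) = 1 - 0.368z.
Invertibility requires all roots to lie outside the unit circle, i.e. |z| > 1 for every root.
This is linear in z: 1 + (-0.368) z = 0  =>  z = -1/(-0.368) = 2.717391,  |z| = 2.717391.
Moduli of all roots: 2.7174.
All moduli strictly greater than 1? Yes.
Verdict: Invertible.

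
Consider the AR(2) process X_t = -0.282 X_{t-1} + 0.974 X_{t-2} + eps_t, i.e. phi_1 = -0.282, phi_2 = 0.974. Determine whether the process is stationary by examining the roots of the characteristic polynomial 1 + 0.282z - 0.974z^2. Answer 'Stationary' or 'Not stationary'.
\text{Not stationary}

The AR(p) characteristic polynomial is P(z) = 1 + 0.282z - 0.974z^2.
Stationarity requires all roots to lie outside the unit circle, i.e. |z| > 1 for every root.
Set 1 + (0.282) z + (-0.974) z^2 = 0, i.e. a z^2 + b z + c = 0 with a = -0.974, b = 0.282, c = 1.
Discriminant D = b^2 - 4ac = (0.282)^2 - 4*(-0.974)*1 = 0.079524 - (-3.896) = 3.975524.
D >= 0, so the roots are real: z = (-b +/- sqrt(D)) / (2a) = (-0.282 +/- 1.993872) / (-1.948).
  z_1 = (-0.282 + 1.993872) / (-1.948) = -0.8788,   |z_1| = 0.8788.
  z_2 = (-0.282 - 1.993872) / (-1.948) = 1.1683,   |z_2| = 1.1683.
Moduli of all roots: 0.8788, 1.1683.
All moduli strictly greater than 1? No.
Verdict: Not stationary.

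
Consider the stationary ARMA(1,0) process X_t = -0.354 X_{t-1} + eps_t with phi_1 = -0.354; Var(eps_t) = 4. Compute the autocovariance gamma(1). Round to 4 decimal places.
\gamma(1) = -1.6189

Multiply the model equation by X_{t-k} and take expectations. With theta_0 = psi_0 = 1 and psi_j the MA(infinity) weights, this gives
  gamma(k) - sum_i phi_i gamma(k-i) = c_k,
  c_k = sigma^2 * sum_{j=k..q} theta_j psi_{j-k}   (c_k = 0 for k > q),
using gamma(-m) = gamma(m).
Pure AR (q = 0): c_0 = sigma^2 = 4, c_k = 0 for k >= 1.
Equations for k = 0 and k = 1 (AR order 1):
  gamma(0) = phi_1 gamma(1) + c_0
  gamma(1) = phi_1 gamma(0) + c_1
Substituting the second into the first: gamma(0) (1 - phi_1^2) = c_0 + phi_1 c_1, so
  gamma(0) = c_0 / (1 - phi_1^2) = 4 / (1 - (-0.354)^2) = 4 / 0.874684 = 4.57308.
  gamma(1) = phi_1 gamma(0) = (-0.354)(4.57308) = -1.61887.
Therefore gamma(1) = -1.6189 (to 4 decimal places).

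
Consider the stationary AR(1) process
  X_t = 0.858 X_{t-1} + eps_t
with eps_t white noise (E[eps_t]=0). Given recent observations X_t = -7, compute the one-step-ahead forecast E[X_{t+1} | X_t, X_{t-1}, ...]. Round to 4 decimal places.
E[X_{t+1} \mid \mathcal F_t] = -6.0060

For an AR(p) model X_t = c + sum_i phi_i X_{t-i} + eps_t, the
one-step-ahead conditional mean is
  E[X_{t+1} | X_t, ...] = c + sum_i phi_i X_{t+1-i}.
Substitute known values:
  E[X_{t+1} | ...] = (0.858) * (-7)
                   = -6.0060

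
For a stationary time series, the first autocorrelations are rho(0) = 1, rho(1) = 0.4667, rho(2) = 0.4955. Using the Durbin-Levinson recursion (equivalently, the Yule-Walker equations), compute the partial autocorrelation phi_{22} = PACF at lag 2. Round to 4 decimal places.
\phi_{22} = 0.3550

The PACF at lag k is phi_{kk}, the last component of the solution
to the Yule-Walker system G_k phi = r_k where
  (G_k)_{ij} = rho(|i - j|), (r_k)_i = rho(i), i,j = 1..k.
Equivalently, Durbin-Levinson gives phi_{kk} iteratively:
  phi_{11} = rho(1)
  phi_{kk} = [rho(k) - sum_{j=1..k-1} phi_{k-1,j} rho(k-j)]
            / [1 - sum_{j=1..k-1} phi_{k-1,j} rho(j)],
  phi_{k,j} = phi_{k-1,j} - phi_{kk} phi_{k-1,k-j},  j = 1..k-1.
Step k = 1:
  phi_11 = rho(1) = 0.4667.
Step k = 2:
  phi_22 = [rho(2) - phi_11 rho(1)] / [1 - phi_11 rho(1)] = [0.4955 - (0.4667)(0.4667)] / [1 - (0.4667)(0.4667)]
         = 0.27769111 / 0.78219111 = 0.355.
Therefore phi_{22} = 0.3550.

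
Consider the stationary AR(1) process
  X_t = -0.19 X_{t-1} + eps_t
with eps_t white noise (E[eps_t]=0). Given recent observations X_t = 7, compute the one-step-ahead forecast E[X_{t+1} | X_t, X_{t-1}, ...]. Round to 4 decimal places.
E[X_{t+1} \mid \mathcal F_t] = -1.3300

For an AR(p) model X_t = c + sum_i phi_i X_{t-i} + eps_t, the
one-step-ahead conditional mean is
  E[X_{t+1} | X_t, ...] = c + sum_i phi_i X_{t+1-i}.
Substitute known values:
  E[X_{t+1} | ...] = (-0.19) * (7)
                   = -1.3300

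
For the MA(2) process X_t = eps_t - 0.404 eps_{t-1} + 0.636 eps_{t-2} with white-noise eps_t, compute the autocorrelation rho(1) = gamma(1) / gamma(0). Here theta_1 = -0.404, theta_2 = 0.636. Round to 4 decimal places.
\rho(1) = -0.4216

For an MA(q) process with theta_0 = 1, the autocovariance is
  gamma(k) = sigma^2 * sum_{i=0..q-k} theta_i * theta_{i+k},
and rho(k) = gamma(k) / gamma(0). Sigma^2 cancels.
  numerator   = (1)*(-0.404) + (-0.404)*(0.636) = -0.660944.
  denominator = (1)^2 + (-0.404)^2 + (0.636)^2 = 1.567712.
  rho(1) = -0.660944 / 1.567712 = -0.4216.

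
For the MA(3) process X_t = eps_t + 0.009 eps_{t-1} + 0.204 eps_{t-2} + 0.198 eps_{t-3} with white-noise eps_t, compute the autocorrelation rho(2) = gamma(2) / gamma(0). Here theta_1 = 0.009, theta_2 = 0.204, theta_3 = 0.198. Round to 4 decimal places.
\rho(2) = 0.1904

For an MA(q) process with theta_0 = 1, the autocovariance is
  gamma(k) = sigma^2 * sum_{i=0..q-k} theta_i * theta_{i+k},
and rho(k) = gamma(k) / gamma(0). Sigma^2 cancels.
  numerator   = (1)*(0.204) + (0.009)*(0.198) = 0.205782.
  denominator = (1)^2 + (0.009)^2 + (0.204)^2 + (0.198)^2 = 1.080901.
  rho(2) = 0.205782 / 1.080901 = 0.1904.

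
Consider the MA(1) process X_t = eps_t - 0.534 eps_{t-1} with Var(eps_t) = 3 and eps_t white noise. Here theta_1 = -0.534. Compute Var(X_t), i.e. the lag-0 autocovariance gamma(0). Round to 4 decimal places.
\gamma(0) = 3.8555

For an MA(q) process X_t = eps_t + sum_i theta_i eps_{t-i} with
Var(eps_t) = sigma^2, the variance is
  gamma(0) = sigma^2 * (1 + sum_i theta_i^2).
  sum_i theta_i^2 = (-0.534)^2 = 0.285156.
  gamma(0) = 3 * (1 + 0.285156) = 3 * 1.285156 = 3.855468, which rounds to 3.8555.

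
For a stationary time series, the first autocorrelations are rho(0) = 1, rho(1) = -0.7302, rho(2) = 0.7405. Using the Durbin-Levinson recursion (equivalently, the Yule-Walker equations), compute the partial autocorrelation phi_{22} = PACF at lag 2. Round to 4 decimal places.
\phi_{22} = 0.4441

The PACF at lag k is phi_{kk}, the last component of the solution
to the Yule-Walker system G_k phi = r_k where
  (G_k)_{ij} = rho(|i - j|), (r_k)_i = rho(i), i,j = 1..k.
Equivalently, Durbin-Levinson gives phi_{kk} iteratively:
  phi_{11} = rho(1)
  phi_{kk} = [rho(k) - sum_{j=1..k-1} phi_{k-1,j} rho(k-j)]
            / [1 - sum_{j=1..k-1} phi_{k-1,j} rho(j)],
  phi_{k,j} = phi_{k-1,j} - phi_{kk} phi_{k-1,k-j},  j = 1..k-1.
Step k = 1:
  phi_11 = rho(1) = -0.7302.
Step k = 2:
  phi_22 = [rho(2) - phi_11 rho(1)] / [1 - phi_11 rho(1)] = [0.7405 - (-0.7302)(-0.7302)] / [1 - (-0.7302)(-0.7302)]
         = 0.20730796 / 0.46680796 = 0.4441.
Therefore phi_{22} = 0.4441.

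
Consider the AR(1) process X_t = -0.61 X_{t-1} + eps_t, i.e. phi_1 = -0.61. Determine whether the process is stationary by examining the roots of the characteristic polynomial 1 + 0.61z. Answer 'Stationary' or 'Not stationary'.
\text{Stationary}

The AR(p) characteristic polynomial is P(z) = 1 + 0.61z.
Stationarity requires all roots to lie outside the unit circle, i.e. |z| > 1 for every root.
This is linear in z: 1 + (0.61) z = 0  =>  z = -1/(0.61) = -1.639344,  |z| = 1.639344.
Moduli of all roots: 1.6393.
All moduli strictly greater than 1? Yes.
Verdict: Stationary.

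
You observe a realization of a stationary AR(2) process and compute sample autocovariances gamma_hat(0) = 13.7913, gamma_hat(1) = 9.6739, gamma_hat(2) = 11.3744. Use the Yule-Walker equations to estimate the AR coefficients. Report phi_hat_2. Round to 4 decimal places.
\hat\phi_{2} = 0.6550

The Yule-Walker equations for an AR(p) process read, in matrix form,
  Gamma_p phi = r_p,   with   (Gamma_p)_{ij} = gamma(|i - j|),
                       (r_p)_i = gamma(i),   i,j = 1..p.
Substitute the sample gammas (Toeplitz matrix and right-hand side of size 2):
  Gamma_p = [[13.7913, 9.6739], [9.6739, 13.7913]]
  r_p     = [9.6739, 11.3744]
Written out:
  13.7913 phi_1 + 9.6739 phi_2 = 9.6739
  9.6739 phi_1 + 13.7913 phi_2 = 11.3744
Solve by Cramer's rule:
  det = gamma(0)^2 - gamma(1)^2 = (13.7913)^2 - (9.6739)^2 = 190.19995569 - 93.58434121 = 96.61561448
  phi_hat_1 = [gamma(1) gamma(0) - gamma(1) gamma(2)] / det = [(9.6739)(13.7913) - (9.6739)(11.3744)] / 96.61561448 = 23.38084891 / 96.61561448 = 0.242
  phi_hat_2 = [gamma(0) gamma(2) - gamma(1)^2] / det = [(13.7913)(11.3744) - (9.6739)^2] / 96.61561448 = 63.28342151 / 96.61561448 = 0.655
So phi_hat = [0.2420, 0.6550].
Therefore phi_hat_2 = 0.6550.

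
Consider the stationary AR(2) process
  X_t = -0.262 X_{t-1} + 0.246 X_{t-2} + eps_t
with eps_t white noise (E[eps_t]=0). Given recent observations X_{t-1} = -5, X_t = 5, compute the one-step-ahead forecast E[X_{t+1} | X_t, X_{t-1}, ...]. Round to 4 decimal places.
E[X_{t+1} \mid \mathcal F_t] = -2.5400

For an AR(p) model X_t = c + sum_i phi_i X_{t-i} + eps_t, the
one-step-ahead conditional mean is
  E[X_{t+1} | X_t, ...] = c + sum_i phi_i X_{t+1-i}.
Substitute known values:
  E[X_{t+1} | ...] = (-0.262) * (5) + (0.246) * (-5)
                   = -2.5400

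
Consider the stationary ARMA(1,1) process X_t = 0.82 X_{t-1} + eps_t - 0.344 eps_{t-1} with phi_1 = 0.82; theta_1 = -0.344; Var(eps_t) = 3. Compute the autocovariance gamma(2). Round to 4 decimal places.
\gamma(2) = 2.5661

Multiply the model equation by X_{t-k} and take expectations. With theta_0 = psi_0 = 1 and psi_j the MA(infinity) weights, this gives
  gamma(k) - sum_i phi_i gamma(k-i) = c_k,
  c_k = sigma^2 * sum_{j=k..q} theta_j psi_{j-k}   (c_k = 0 for k > q),
using gamma(-m) = gamma(m).
psi-weights needed (psi_j = theta_j + sum_i phi_i psi_{j-i}):
  psi_1 = theta_1 + phi_1 = -0.344 + (0.82) = 0.476
Right-hand sides:
  c_0 = sigma^2 (1 + theta_1 psi_1) = 3 * (1 + (-0.344)(0.476)) = 3 * 0.836256 = 2.508768
  c_1 = sigma^2 theta_1 = 3 * (-0.344) = -1.032
  c_2 = 0
Equations for k = 0 and k = 1 (AR order 1):
  gamma(0) = phi_1 gamma(1) + c_0
  gamma(1) = phi_1 gamma(0) + c_1
Substituting the second into the first: gamma(0) (1 - phi_1^2) = c_0 + phi_1 c_1, so
  gamma(0) = (c_0 + phi_1 c_1) / (1 - phi_1^2) = (2.508768 + (0.82)(-1.032)) / (1 - (0.82)^2) = 1.662528 / 0.3276 = 5.074872.
  gamma(1) = phi_1 gamma(0) + c_1 = (0.82)(5.074872) + (-1.032) = 3.129395.
For k = 2 (> q): gamma(2) = phi_1 gamma(1) = (0.82)(3.129395) = 2.566104.
Therefore gamma(2) = 2.5661 (to 4 decimal places).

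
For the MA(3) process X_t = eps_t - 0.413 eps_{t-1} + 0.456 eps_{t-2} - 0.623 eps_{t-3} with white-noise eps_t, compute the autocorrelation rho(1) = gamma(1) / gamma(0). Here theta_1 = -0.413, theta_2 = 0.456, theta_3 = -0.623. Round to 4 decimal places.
\rho(1) = -0.5012

For an MA(q) process with theta_0 = 1, the autocovariance is
  gamma(k) = sigma^2 * sum_{i=0..q-k} theta_i * theta_{i+k},
and rho(k) = gamma(k) / gamma(0). Sigma^2 cancels.
  numerator   = (1)*(-0.413) + (-0.413)*(0.456) + (0.456)*(-0.623) = -0.885416.
  denominator = (1)^2 + (-0.413)^2 + (0.456)^2 + (-0.623)^2 = 1.766634.
  rho(1) = -0.885416 / 1.766634 = -0.5012.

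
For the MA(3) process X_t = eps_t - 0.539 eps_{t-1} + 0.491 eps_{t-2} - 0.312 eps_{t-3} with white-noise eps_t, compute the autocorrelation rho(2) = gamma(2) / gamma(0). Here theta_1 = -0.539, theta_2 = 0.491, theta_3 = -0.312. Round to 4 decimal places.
\rho(2) = 0.4047

For an MA(q) process with theta_0 = 1, the autocovariance is
  gamma(k) = sigma^2 * sum_{i=0..q-k} theta_i * theta_{i+k},
and rho(k) = gamma(k) / gamma(0). Sigma^2 cancels.
  numerator   = (1)*(0.491) + (-0.539)*(-0.312) = 0.659168.
  denominator = (1)^2 + (-0.539)^2 + (0.491)^2 + (-0.312)^2 = 1.628946.
  rho(2) = 0.659168 / 1.628946 = 0.4047.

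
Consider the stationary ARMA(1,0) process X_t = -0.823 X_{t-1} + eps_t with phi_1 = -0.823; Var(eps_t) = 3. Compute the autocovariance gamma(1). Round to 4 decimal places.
\gamma(1) = -7.6518

Multiply the model equation by X_{t-k} and take expectations. With theta_0 = psi_0 = 1 and psi_j the MA(infinity) weights, this gives
  gamma(k) - sum_i phi_i gamma(k-i) = c_k,
  c_k = sigma^2 * sum_{j=k..q} theta_j psi_{j-k}   (c_k = 0 for k > q),
using gamma(-m) = gamma(m).
Pure AR (q = 0): c_0 = sigma^2 = 3, c_k = 0 for k >= 1.
Equations for k = 0 and k = 1 (AR order 1):
  gamma(0) = phi_1 gamma(1) + c_0
  gamma(1) = phi_1 gamma(0) + c_1
Substituting the second into the first: gamma(0) (1 - phi_1^2) = c_0 + phi_1 c_1, so
  gamma(0) = c_0 / (1 - phi_1^2) = 3 / (1 - (-0.823)^2) = 3 / 0.322671 = 9.297396.
  gamma(1) = phi_1 gamma(0) = (-0.823)(9.297396) = -7.651757.
Therefore gamma(1) = -7.6518 (to 4 decimal places).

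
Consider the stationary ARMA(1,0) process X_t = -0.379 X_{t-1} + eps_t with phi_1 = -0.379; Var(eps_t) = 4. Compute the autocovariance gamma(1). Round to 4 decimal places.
\gamma(1) = -1.7703

Multiply the model equation by X_{t-k} and take expectations. With theta_0 = psi_0 = 1 and psi_j the MA(infinity) weights, this gives
  gamma(k) - sum_i phi_i gamma(k-i) = c_k,
  c_k = sigma^2 * sum_{j=k..q} theta_j psi_{j-k}   (c_k = 0 for k > q),
using gamma(-m) = gamma(m).
Pure AR (q = 0): c_0 = sigma^2 = 4, c_k = 0 for k >= 1.
Equations for k = 0 and k = 1 (AR order 1):
  gamma(0) = phi_1 gamma(1) + c_0
  gamma(1) = phi_1 gamma(0) + c_1
Substituting the second into the first: gamma(0) (1 - phi_1^2) = c_0 + phi_1 c_1, so
  gamma(0) = c_0 / (1 - phi_1^2) = 4 / (1 - (-0.379)^2) = 4 / 0.856359 = 4.670938.
  gamma(1) = phi_1 gamma(0) = (-0.379)(4.670938) = -1.770286.
Therefore gamma(1) = -1.7703 (to 4 decimal places).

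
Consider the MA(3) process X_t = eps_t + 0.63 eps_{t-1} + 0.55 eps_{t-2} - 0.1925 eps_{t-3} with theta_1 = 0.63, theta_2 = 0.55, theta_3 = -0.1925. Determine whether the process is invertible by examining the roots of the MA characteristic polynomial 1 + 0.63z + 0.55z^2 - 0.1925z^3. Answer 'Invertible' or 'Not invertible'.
\text{Invertible}

The MA(q) characteristic polynomial is P(z) = 1 + 0.63z + 0.55z^2 - 0.1925z^3.
Invertibility requires all roots to lie outside the unit circle, i.e. |z| > 1 for every root.
Degree 3: look for a simple real root z0 first, then factor out (1 - z/z0) and solve the remaining quadratic.
Testing z0 = 4: P(4) = 1 + (0.63)(4) + (0.55)(4)^2 + (-0.1925)(4)^3
  = 1 + (2.52) + (8.8) + (-12.32) = 0.  So z_0 = 4 is a root, |z_0| = 4.
Divide out the factor (1 - 0.25 z) = (1 - z/z0) (since 1/z0 = 0.25):
  P(z) = (1 - 0.25 z)(1 + (0.88) z + (0.77) z^2)
  [check: z-coef 0.88 - (0.25) = 0.63; z^2-coef 0.77 - (0.25)(0.88) = 0.55; z^3-coef -(0.25)(0.77) = -0.1925.]
Remaining roots from the quadratic factor 1 + (0.88) z + (0.77) z^2:
  Set 1 + (0.88) z + (0.77) z^2 = 0, i.e. a z^2 + b z + c = 0 with a = 0.77, b = 0.88, c = 1.
  Discriminant D = b^2 - 4ac = (0.88)^2 - 4*(0.77)*1 = 0.7744 - (3.08) = -2.3056.
  D < 0, so the roots are the complex-conjugate pair z = (-b +/- i sqrt(-D)) / (2a) = -0.5714 +/- 0.986i.
  For a conjugate pair |z|^2 = z * conj(z) = (product of roots) = c/a = 1/(0.77) = 1.298701, so |z| = sqrt(1.298701) = 1.1396 for both roots.
Moduli of all roots: 4.0000, 1.1396, 1.1396.
All moduli strictly greater than 1? Yes.
Verdict: Invertible.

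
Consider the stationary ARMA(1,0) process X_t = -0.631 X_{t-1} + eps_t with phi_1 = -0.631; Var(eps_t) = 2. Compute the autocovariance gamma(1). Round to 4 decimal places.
\gamma(1) = -2.0969

Multiply the model equation by X_{t-k} and take expectations. With theta_0 = psi_0 = 1 and psi_j the MA(infinity) weights, this gives
  gamma(k) - sum_i phi_i gamma(k-i) = c_k,
  c_k = sigma^2 * sum_{j=k..q} theta_j psi_{j-k}   (c_k = 0 for k > q),
using gamma(-m) = gamma(m).
Pure AR (q = 0): c_0 = sigma^2 = 2, c_k = 0 for k >= 1.
Equations for k = 0 and k = 1 (AR order 1):
  gamma(0) = phi_1 gamma(1) + c_0
  gamma(1) = phi_1 gamma(0) + c_1
Substituting the second into the first: gamma(0) (1 - phi_1^2) = c_0 + phi_1 c_1, so
  gamma(0) = c_0 / (1 - phi_1^2) = 2 / (1 - (-0.631)^2) = 2 / 0.601839 = 3.323148.
  gamma(1) = phi_1 gamma(0) = (-0.631)(3.323148) = -2.096906.
Therefore gamma(1) = -2.0969 (to 4 decimal places).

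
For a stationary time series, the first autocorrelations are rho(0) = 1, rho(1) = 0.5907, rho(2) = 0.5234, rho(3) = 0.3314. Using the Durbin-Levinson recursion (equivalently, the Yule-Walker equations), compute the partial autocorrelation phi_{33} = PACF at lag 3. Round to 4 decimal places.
\phi_{33} = -0.0881

The PACF at lag k is phi_{kk}, the last component of the solution
to the Yule-Walker system G_k phi = r_k where
  (G_k)_{ij} = rho(|i - j|), (r_k)_i = rho(i), i,j = 1..k.
Equivalently, Durbin-Levinson gives phi_{kk} iteratively:
  phi_{11} = rho(1)
  phi_{kk} = [rho(k) - sum_{j=1..k-1} phi_{k-1,j} rho(k-j)]
            / [1 - sum_{j=1..k-1} phi_{k-1,j} rho(j)],
  phi_{k,j} = phi_{k-1,j} - phi_{kk} phi_{k-1,k-j},  j = 1..k-1.
Step k = 1:
  phi_11 = rho(1) = 0.5907.
Step k = 2:
  phi_22 = [rho(2) - phi_11 rho(1)] / [1 - phi_11 rho(1)] = [0.5234 - (0.5907)(0.5907)] / [1 - (0.5907)(0.5907)]
         = 0.17447351 / 0.65107351 = 0.267978.
  Update: phi_21 = phi_11 - phi_22 phi_11 = 0.5907 - (0.267978)(0.5907) = 0.432405.
Step k = 3:
  phi_33 = [rho(3) - phi_21 rho(2) - phi_22 rho(1)] / [1 - phi_21 rho(1) - phi_22 rho(2)]
    numerator   = 0.3314 - (0.432405)(0.5234) - (0.267978)(0.5907) = -0.05321565
    denominator = 1 - (0.432405)(0.5907) - (0.267978)(0.5234) = 0.60431841
  phi_33 = -0.05321565 / 0.60431841 = -0.0881.
Therefore phi_{33} = -0.0881.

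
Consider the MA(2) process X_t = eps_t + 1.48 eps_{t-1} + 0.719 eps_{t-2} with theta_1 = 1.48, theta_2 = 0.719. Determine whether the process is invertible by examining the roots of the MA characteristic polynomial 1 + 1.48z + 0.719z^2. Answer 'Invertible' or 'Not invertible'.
\text{Invertible}

The MA(q) characteristic polynomial is P(z) = 1 + 1.48z + 0.719z^2.
Invertibility requires all roots to lie outside the unit circle, i.e. |z| > 1 for every root.
Set 1 + (1.48) z + (0.719) z^2 = 0, i.e. a z^2 + b z + c = 0 with a = 0.719, b = 1.48, c = 1.
Discriminant D = b^2 - 4ac = (1.48)^2 - 4*(0.719)*1 = 2.1904 - (2.876) = -0.6856.
D < 0, so the roots are the complex-conjugate pair z = (-b +/- i sqrt(-D)) / (2a) = -1.0292 +/- 0.5758i.
For a conjugate pair |z|^2 = z * conj(z) = (product of roots) = c/a = 1/(0.719) = 1.390821, so |z| = sqrt(1.390821) = 1.1793 for both roots.
Moduli of all roots: 1.1793, 1.1793.
All moduli strictly greater than 1? Yes.
Verdict: Invertible.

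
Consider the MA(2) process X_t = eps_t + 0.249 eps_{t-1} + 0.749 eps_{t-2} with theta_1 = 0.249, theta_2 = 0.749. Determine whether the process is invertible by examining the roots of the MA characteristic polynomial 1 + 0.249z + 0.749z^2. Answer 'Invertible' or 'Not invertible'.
\text{Invertible}

The MA(q) characteristic polynomial is P(z) = 1 + 0.249z + 0.749z^2.
Invertibility requires all roots to lie outside the unit circle, i.e. |z| > 1 for every root.
Set 1 + (0.249) z + (0.749) z^2 = 0, i.e. a z^2 + b z + c = 0 with a = 0.749, b = 0.249, c = 1.
Discriminant D = b^2 - 4ac = (0.249)^2 - 4*(0.749)*1 = 0.062001 - (2.996) = -2.933999.
D < 0, so the roots are the complex-conjugate pair z = (-b +/- i sqrt(-D)) / (2a) = -0.1662 +/- 1.1435i.
For a conjugate pair |z|^2 = z * conj(z) = (product of roots) = c/a = 1/(0.749) = 1.335113, so |z| = sqrt(1.335113) = 1.1555 for both roots.
Moduli of all roots: 1.1555, 1.1555.
All moduli strictly greater than 1? Yes.
Verdict: Invertible.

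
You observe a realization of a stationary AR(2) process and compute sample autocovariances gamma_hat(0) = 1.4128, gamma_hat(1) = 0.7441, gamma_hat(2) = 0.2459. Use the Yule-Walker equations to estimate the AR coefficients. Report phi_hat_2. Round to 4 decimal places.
\hat\phi_{2} = -0.1430

The Yule-Walker equations for an AR(p) process read, in matrix form,
  Gamma_p phi = r_p,   with   (Gamma_p)_{ij} = gamma(|i - j|),
                       (r_p)_i = gamma(i),   i,j = 1..p.
Substitute the sample gammas (Toeplitz matrix and right-hand side of size 2):
  Gamma_p = [[1.4128, 0.7441], [0.7441, 1.4128]]
  r_p     = [0.7441, 0.2459]
Written out:
  1.4128 phi_1 + 0.7441 phi_2 = 0.7441
  0.7441 phi_1 + 1.4128 phi_2 = 0.2459
Solve by Cramer's rule:
  det = gamma(0)^2 - gamma(1)^2 = (1.4128)^2 - (0.7441)^2 = 1.99600384 - 0.55368481 = 1.44231903
  phi_hat_1 = [gamma(1) gamma(0) - gamma(1) gamma(2)] / det = [(0.7441)(1.4128) - (0.7441)(0.2459)] / 1.44231903 = 0.86829029 / 1.44231903 = 0.602
  phi_hat_2 = [gamma(0) gamma(2) - gamma(1)^2] / det = [(1.4128)(0.2459) - (0.7441)^2] / 1.44231903 = -0.20627729 / 1.44231903 = -0.143
So phi_hat = [0.6020, -0.1430].
Therefore phi_hat_2 = -0.1430.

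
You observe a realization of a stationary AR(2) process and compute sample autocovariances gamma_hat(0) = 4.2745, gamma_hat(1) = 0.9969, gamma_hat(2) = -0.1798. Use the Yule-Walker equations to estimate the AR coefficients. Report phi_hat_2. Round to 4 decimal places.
\hat\phi_{2} = -0.1020

The Yule-Walker equations for an AR(p) process read, in matrix form,
  Gamma_p phi = r_p,   with   (Gamma_p)_{ij} = gamma(|i - j|),
                       (r_p)_i = gamma(i),   i,j = 1..p.
Substitute the sample gammas (Toeplitz matrix and right-hand side of size 2):
  Gamma_p = [[4.2745, 0.9969], [0.9969, 4.2745]]
  r_p     = [0.9969, -0.1798]
Written out:
  4.2745 phi_1 + 0.9969 phi_2 = 0.9969
  0.9969 phi_1 + 4.2745 phi_2 = -0.1798
Solve by Cramer's rule:
  det = gamma(0)^2 - gamma(1)^2 = (4.2745)^2 - (0.9969)^2 = 18.27135025 - 0.99380961 = 17.27754064
  phi_hat_1 = [gamma(1) gamma(0) - gamma(1) gamma(2)] / det = [(0.9969)(4.2745) - (0.9969)(-0.1798)] / 17.27754064 = 4.44049167 / 17.27754064 = 0.257
  phi_hat_2 = [gamma(0) gamma(2) - gamma(1)^2] / det = [(4.2745)(-0.1798) - (0.9969)^2] / 17.27754064 = -1.76236471 / 17.27754064 = -0.102
So phi_hat = [0.2570, -0.1020].
Therefore phi_hat_2 = -0.1020.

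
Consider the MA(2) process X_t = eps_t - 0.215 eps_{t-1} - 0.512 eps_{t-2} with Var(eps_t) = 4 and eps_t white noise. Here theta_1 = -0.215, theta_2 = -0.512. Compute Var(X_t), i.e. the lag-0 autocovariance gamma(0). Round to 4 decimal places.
\gamma(0) = 5.2335

For an MA(q) process X_t = eps_t + sum_i theta_i eps_{t-i} with
Var(eps_t) = sigma^2, the variance is
  gamma(0) = sigma^2 * (1 + sum_i theta_i^2).
  sum_i theta_i^2 = (-0.215)^2 + (-0.512)^2 = 0.046225 + 0.262144 = 0.308369.
  gamma(0) = 4 * (1 + 0.308369) = 4 * 1.308369 = 5.233476, which rounds to 5.2335.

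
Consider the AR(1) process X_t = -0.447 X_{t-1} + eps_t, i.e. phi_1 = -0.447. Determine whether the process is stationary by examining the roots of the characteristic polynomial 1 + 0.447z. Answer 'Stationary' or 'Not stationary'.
\text{Stationary}

The AR(p) characteristic polynomial is P(z) = 1 + 0.447z.
Stationarity requires all roots to lie outside the unit circle, i.e. |z| > 1 for every root.
This is linear in z: 1 + (0.447) z = 0  =>  z = -1/(0.447) = -2.237136,  |z| = 2.237136.
Moduli of all roots: 2.2371.
All moduli strictly greater than 1? Yes.
Verdict: Stationary.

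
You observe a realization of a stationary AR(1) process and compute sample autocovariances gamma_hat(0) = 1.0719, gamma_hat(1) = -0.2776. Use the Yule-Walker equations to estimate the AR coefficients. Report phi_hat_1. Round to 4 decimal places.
\hat\phi_{1} = -0.2590

The Yule-Walker equations for an AR(p) process read, in matrix form,
  Gamma_p phi = r_p,   with   (Gamma_p)_{ij} = gamma(|i - j|),
                       (r_p)_i = gamma(i),   i,j = 1..p.
Substitute the sample gammas (Toeplitz matrix and right-hand side of size 1):
  Gamma_p = [[1.0719]]
  r_p     = [-0.2776]
With p = 1 this is the single equation gamma(0) phi_1 = gamma(1):
  phi_hat_1 = gamma(1) / gamma(0) = -0.2776 / 1.0719 = -0.2590.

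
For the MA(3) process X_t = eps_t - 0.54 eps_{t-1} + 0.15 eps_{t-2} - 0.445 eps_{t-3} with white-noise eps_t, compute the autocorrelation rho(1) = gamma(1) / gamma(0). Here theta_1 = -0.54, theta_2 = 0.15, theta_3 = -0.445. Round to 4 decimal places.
\rho(1) = -0.4548

For an MA(q) process with theta_0 = 1, the autocovariance is
  gamma(k) = sigma^2 * sum_{i=0..q-k} theta_i * theta_{i+k},
and rho(k) = gamma(k) / gamma(0). Sigma^2 cancels.
  numerator   = (1)*(-0.54) + (-0.54)*(0.15) + (0.15)*(-0.445) = -0.68775.
  denominator = (1)^2 + (-0.54)^2 + (0.15)^2 + (-0.445)^2 = 1.512125.
  rho(1) = -0.68775 / 1.512125 = -0.4548.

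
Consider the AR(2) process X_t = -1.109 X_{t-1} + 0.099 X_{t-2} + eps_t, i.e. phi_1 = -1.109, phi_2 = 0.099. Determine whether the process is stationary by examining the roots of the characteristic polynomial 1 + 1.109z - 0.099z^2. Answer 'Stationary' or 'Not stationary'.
\text{Not stationary}

The AR(p) characteristic polynomial is P(z) = 1 + 1.109z - 0.099z^2.
Stationarity requires all roots to lie outside the unit circle, i.e. |z| > 1 for every root.
Set 1 + (1.109) z + (-0.099) z^2 = 0, i.e. a z^2 + b z + c = 0 with a = -0.099, b = 1.109, c = 1.
Discriminant D = b^2 - 4ac = (1.109)^2 - 4*(-0.099)*1 = 1.229881 - (-0.396) = 1.625881.
D >= 0, so the roots are real: z = (-b +/- sqrt(D)) / (2a) = (-1.109 +/- 1.2751) / (-0.198).
  z_1 = (-1.109 + 1.2751) / (-0.198) = -0.8389,   |z_1| = 0.8389.
  z_2 = (-1.109 - 1.2751) / (-0.198) = 12.0409,   |z_2| = 12.0409.
Moduli of all roots: 0.8389, 12.0409.
All moduli strictly greater than 1? No.
Verdict: Not stationary.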